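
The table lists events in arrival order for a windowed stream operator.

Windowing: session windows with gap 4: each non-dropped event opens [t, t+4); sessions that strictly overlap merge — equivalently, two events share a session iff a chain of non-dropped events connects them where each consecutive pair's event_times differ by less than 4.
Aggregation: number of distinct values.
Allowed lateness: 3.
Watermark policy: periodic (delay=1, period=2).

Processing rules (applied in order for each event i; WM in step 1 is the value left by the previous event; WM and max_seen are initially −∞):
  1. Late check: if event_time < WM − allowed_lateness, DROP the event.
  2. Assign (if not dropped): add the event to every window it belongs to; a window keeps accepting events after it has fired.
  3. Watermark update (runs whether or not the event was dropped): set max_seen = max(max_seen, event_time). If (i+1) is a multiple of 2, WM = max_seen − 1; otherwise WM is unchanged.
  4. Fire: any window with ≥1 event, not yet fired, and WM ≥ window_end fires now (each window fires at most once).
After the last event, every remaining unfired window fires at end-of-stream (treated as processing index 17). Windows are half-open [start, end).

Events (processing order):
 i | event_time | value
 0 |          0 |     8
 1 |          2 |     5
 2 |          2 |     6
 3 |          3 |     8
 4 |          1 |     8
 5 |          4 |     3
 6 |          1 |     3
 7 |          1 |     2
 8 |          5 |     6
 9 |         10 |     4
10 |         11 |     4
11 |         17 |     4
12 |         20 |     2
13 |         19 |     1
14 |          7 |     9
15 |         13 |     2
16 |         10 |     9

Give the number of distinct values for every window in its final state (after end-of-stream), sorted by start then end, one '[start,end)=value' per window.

[0,9)=5 [10,15)=1 [17,24)=3

i=0 t=0 v=8: → [0,4); WM=−∞
i=1 t=2 v=5: → [0,6); WM=1
i=2 t=2 v=6: → [0,6); WM=1
i=3 t=3 v=8: → [0,7); WM=2
i=4 t=1 v=8: → [0,7); WM=2
i=5 t=4 v=3: → [0,8); WM=3
i=6 t=1 v=3: → [0,8); WM=3
i=7 t=1 v=2: → [0,8); WM=3
i=8 t=5 v=6: → [0,9); WM=3
i=9 t=10 v=4: → [10,14); WM=9
i=10 t=11 v=4: → [10,15); WM=9
i=11 t=17 v=4: → [17,21); WM=16
i=12 t=20 v=2: → [17,24); WM=16
i=13 t=19 v=1: → [17,24); WM=19
i=14 t=7 v=9: DROP (t<19-3); WM=19
i=15 t=13 v=2: DROP (t<19-3); WM=19
i=16 t=10 v=9: DROP (t<19-3); WM=19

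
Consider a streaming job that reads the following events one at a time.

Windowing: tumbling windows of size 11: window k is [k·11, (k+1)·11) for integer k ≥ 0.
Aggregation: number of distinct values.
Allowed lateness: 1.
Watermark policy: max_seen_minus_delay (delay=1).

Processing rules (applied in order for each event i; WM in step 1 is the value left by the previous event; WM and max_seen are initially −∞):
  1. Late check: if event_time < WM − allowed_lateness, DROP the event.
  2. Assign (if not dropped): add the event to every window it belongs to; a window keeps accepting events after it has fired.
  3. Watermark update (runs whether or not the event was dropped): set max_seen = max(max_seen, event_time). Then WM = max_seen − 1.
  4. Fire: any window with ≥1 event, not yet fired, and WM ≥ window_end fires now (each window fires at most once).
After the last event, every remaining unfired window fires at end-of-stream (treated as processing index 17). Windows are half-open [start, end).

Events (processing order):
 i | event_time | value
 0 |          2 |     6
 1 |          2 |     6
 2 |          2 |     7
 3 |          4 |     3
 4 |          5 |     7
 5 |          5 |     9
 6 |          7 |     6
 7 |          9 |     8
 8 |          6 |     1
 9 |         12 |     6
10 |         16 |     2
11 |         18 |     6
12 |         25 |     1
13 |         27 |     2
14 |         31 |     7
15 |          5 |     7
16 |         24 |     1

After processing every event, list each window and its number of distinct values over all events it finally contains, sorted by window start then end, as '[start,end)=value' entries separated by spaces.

i=0 t=2 v=6: → [0,11); WM=1
i=1 t=2 v=6: → [0,11); WM=1
i=2 t=2 v=7: → [0,11); WM=1
i=3 t=4 v=3: → [0,11); WM=3
i=4 t=5 v=7: → [0,11); WM=4
i=5 t=5 v=9: → [0,11); WM=4
i=6 t=7 v=6: → [0,11); WM=6
i=7 t=9 v=8: → [0,11); WM=8
i=8 t=6 v=1: DROP (t<8-1); WM=8
i=9 t=12 v=6: → [11,22); WM=11; [0,11) fires=5
i=10 t=16 v=2: → [11,22); WM=15
i=11 t=18 v=6: → [11,22); WM=17
i=12 t=25 v=1: → [22,33); WM=24; [11,22) fires=2
i=13 t=27 v=2: → [22,33); WM=26
i=14 t=31 v=7: → [22,33); WM=30
i=15 t=5 v=7: DROP (t<30-1); WM=30
i=16 t=24 v=1: DROP (t<30-1); WM=30

[0,11)=5 [11,22)=2 [22,33)=3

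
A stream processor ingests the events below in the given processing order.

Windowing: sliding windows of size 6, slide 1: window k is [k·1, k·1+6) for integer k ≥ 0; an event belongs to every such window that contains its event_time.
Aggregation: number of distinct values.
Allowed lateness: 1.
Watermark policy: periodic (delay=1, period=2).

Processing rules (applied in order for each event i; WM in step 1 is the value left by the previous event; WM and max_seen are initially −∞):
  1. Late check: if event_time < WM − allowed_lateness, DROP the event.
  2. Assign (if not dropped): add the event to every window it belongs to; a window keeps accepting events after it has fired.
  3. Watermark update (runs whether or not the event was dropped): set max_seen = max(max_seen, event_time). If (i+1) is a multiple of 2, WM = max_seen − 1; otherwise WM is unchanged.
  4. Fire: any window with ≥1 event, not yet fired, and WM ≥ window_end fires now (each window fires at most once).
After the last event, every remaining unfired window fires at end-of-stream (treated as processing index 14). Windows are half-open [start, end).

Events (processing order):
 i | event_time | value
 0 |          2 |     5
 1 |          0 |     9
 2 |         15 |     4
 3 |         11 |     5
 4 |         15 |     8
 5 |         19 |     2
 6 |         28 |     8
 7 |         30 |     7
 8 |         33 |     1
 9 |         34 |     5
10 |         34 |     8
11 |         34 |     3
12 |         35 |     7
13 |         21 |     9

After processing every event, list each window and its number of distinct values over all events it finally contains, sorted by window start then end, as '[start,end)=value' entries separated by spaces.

[0,6)=2 [1,7)=1 [2,8)=1 [6,12)=1 [7,13)=1 [8,14)=1 [9,15)=1 [10,16)=3 [11,17)=3 [12,18)=2 [13,19)=2 [14,20)=3 [15,21)=3 [16,22)=1 [17,23)=1 [18,24)=1 [19,25)=1 [23,29)=1 [24,30)=1 [25,31)=2 [26,32)=2 [27,33)=2 [28,34)=3 [29,35)=5 [30,36)=5 [31,37)=5 [32,38)=5 [33,39)=5 [34,40)=4 [35,41)=1

i=0 t=2 v=5: → [2,8),[1,7),[0,6); WM=−∞
i=1 t=0 v=9: → [0,6); WM=1
i=2 t=15 v=4: → [15,21),[14,20),[13,19),[12,18),[11,17),[10,16); WM=1
i=3 t=11 v=5: → [11,17),[10,16),[9,15),[8,14),[7,13),[6,12); WM=14; [0,6) fires=2 [1,7) fires=1 [2,8) fires=1 [6,12) fires=1 [7,13) fires=1 [8,14) fires=1
i=4 t=15 v=8: → [15,21),[14,20),[13,19),[12,18),[11,17),[10,16); WM=14
i=5 t=19 v=2: → [19,25),[18,24),[17,23),[16,22),[15,21),[14,20); WM=18; [9,15) fires=1 [10,16) fires=3 [11,17) fires=3 [12,18) fires=2
i=6 t=28 v=8: → [28,34),[27,33),[26,32),[25,31),[24,30),[23,29); WM=18
i=7 t=30 v=7: → [30,36),[29,35),[28,34),[27,33),[26,32),[25,31); WM=29; [13,19) fires=2 [14,20) fires=3 [15,21) fires=3 [16,22) fires=1 [17,23) fires=1 [18,24) fires=1 [19,25) fires=1 [23,29) fires=1
i=8 t=33 v=1: → [33,39),[32,38),[31,37),[30,36),[29,35),[28,34); WM=29
i=9 t=34 v=5: → [34,40),[33,39),[32,38),[31,37),[30,36),[29,35); WM=33; [24,30) fires=1 [25,31) fires=2 [26,32) fires=2 [27,33) fires=2
i=10 t=34 v=8: → [34,40),[33,39),[32,38),[31,37),[30,36),[29,35); WM=33
i=11 t=34 v=3: → [34,40),[33,39),[32,38),[31,37),[30,36),[29,35); WM=33
i=12 t=35 v=7: → [35,41),[34,40),[33,39),[32,38),[31,37),[30,36); WM=33
i=13 t=21 v=9: DROP (t<33-1); WM=34; [28,34) fires=3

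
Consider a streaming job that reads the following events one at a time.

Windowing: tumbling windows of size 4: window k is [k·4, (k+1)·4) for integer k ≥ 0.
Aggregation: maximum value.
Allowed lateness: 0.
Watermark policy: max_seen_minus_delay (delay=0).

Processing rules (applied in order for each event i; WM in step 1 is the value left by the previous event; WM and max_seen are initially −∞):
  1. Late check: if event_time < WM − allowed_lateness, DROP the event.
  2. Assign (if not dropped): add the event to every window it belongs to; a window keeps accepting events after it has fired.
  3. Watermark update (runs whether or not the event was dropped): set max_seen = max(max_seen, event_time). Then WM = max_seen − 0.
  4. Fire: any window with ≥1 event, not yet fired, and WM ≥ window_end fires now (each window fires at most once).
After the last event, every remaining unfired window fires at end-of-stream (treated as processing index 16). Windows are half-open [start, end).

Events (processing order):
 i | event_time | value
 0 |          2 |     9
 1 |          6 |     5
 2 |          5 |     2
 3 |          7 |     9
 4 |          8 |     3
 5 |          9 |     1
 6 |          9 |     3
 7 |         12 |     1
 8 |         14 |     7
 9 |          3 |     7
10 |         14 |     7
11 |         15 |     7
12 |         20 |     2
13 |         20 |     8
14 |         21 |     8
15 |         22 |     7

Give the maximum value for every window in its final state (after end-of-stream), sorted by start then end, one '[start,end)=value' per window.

[0,4)=9 [4,8)=9 [8,12)=3 [12,16)=7 [20,24)=8

i=0 t=2 v=9: → [0,4); WM=2
i=1 t=6 v=5: → [4,8); WM=6; [0,4) fires=9
i=2 t=5 v=2: DROP (t<6-0); WM=6
i=3 t=7 v=9: → [4,8); WM=7
i=4 t=8 v=3: → [8,12); WM=8; [4,8) fires=9
i=5 t=9 v=1: → [8,12); WM=9
i=6 t=9 v=3: → [8,12); WM=9
i=7 t=12 v=1: → [12,16); WM=12; [8,12) fires=3
i=8 t=14 v=7: → [12,16); WM=14
i=9 t=3 v=7: DROP (t<14-0); WM=14
i=10 t=14 v=7: → [12,16); WM=14
i=11 t=15 v=7: → [12,16); WM=15
i=12 t=20 v=2: → [20,24); WM=20; [12,16) fires=7
i=13 t=20 v=8: → [20,24); WM=20
i=14 t=21 v=8: → [20,24); WM=21
i=15 t=22 v=7: → [20,24); WM=22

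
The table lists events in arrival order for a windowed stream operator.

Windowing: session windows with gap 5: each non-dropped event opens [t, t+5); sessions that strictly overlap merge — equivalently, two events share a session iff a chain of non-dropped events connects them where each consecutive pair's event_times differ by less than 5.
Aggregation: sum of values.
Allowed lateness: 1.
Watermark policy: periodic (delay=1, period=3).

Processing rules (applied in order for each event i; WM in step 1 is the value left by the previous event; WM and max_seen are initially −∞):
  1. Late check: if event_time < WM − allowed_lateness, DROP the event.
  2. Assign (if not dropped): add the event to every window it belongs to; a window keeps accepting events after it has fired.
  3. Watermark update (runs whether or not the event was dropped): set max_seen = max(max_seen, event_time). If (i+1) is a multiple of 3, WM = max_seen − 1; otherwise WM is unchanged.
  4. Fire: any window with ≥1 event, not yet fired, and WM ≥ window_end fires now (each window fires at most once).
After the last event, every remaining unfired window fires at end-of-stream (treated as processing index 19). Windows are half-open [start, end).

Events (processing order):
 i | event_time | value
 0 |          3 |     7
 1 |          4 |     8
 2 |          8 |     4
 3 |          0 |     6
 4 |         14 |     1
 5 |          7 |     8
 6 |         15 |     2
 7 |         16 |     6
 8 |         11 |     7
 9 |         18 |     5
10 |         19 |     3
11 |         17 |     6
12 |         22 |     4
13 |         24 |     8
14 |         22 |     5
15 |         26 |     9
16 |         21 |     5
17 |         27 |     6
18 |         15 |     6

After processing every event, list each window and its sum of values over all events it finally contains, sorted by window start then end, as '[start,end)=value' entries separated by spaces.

[3,13)=27 [14,32)=55

i=0 t=3 v=7: → [3,8); WM=−∞
i=1 t=4 v=8: → [3,9); WM=−∞
i=2 t=8 v=4: → [3,13); WM=7
i=3 t=0 v=6: DROP (t<7-1); WM=7
i=4 t=14 v=1: → [14,19); WM=7
i=5 t=7 v=8: → [3,13); WM=13
i=6 t=15 v=2: → [14,20); WM=13
i=7 t=16 v=6: → [14,21); WM=13
i=8 t=11 v=7: DROP (t<13-1); WM=15
i=9 t=18 v=5: → [14,23); WM=15
i=10 t=19 v=3: → [14,24); WM=15
i=11 t=17 v=6: → [14,24); WM=18
i=12 t=22 v=4: → [14,27); WM=18
i=13 t=24 v=8: → [14,29); WM=18
i=14 t=22 v=5: → [14,29); WM=23
i=15 t=26 v=9: → [14,31); WM=23
i=16 t=21 v=5: DROP (t<23-1); WM=23
i=17 t=27 v=6: → [14,32); WM=26
i=18 t=15 v=6: DROP (t<26-1); WM=26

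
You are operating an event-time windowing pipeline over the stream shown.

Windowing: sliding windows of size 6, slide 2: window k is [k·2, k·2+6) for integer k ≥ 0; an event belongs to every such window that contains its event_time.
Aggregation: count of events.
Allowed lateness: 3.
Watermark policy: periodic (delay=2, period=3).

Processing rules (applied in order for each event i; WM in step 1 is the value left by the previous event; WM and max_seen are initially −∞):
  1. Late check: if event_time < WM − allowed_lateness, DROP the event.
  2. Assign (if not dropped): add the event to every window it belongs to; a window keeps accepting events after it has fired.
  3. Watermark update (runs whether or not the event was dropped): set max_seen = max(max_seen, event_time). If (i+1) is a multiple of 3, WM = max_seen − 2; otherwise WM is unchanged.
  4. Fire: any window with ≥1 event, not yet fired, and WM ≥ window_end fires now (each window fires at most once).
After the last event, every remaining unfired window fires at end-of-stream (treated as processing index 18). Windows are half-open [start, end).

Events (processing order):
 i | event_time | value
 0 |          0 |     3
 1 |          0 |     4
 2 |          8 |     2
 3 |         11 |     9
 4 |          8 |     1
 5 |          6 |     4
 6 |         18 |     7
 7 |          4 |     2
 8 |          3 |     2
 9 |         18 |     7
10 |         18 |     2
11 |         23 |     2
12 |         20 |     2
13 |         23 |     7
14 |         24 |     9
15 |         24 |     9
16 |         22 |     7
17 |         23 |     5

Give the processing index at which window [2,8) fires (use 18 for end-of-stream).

5

i=0 t=0 v=3: → [0,6); WM=−∞
i=1 t=0 v=4: → [0,6); WM=−∞
i=2 t=8 v=2: → [8,14),[6,12),[4,10); WM=6; [0,6) fires=2
i=3 t=11 v=9: → [10,16),[8,14),[6,12); WM=6
i=4 t=8 v=1: → [8,14),[6,12),[4,10); WM=6
i=5 t=6 v=4: → [6,12),[4,10),[2,8); WM=9; [2,8) fires=1
i=6 t=18 v=7: → [18,24),[16,22),[14,20); WM=9
i=7 t=4 v=2: DROP (t<9-3); WM=9
i=8 t=3 v=2: DROP (t<9-3); WM=16; [4,10) fires=3 [6,12) fires=4 [8,14) fires=3 [10,16) fires=1
i=9 t=18 v=7: → [18,24),[16,22),[14,20); WM=16
i=10 t=18 v=2: → [18,24),[16,22),[14,20); WM=16
i=11 t=23 v=2: → [22,28),[20,26),[18,24); WM=21; [14,20) fires=3
i=12 t=20 v=2: → [20,26),[18,24),[16,22); WM=21
i=13 t=23 v=7: → [22,28),[20,26),[18,24); WM=21
i=14 t=24 v=9: → [24,30),[22,28),[20,26); WM=22; [16,22) fires=4
i=15 t=24 v=9: → [24,30),[22,28),[20,26); WM=22
i=16 t=22 v=7: → [22,28),[20,26),[18,24); WM=22
i=17 t=23 v=5: → [22,28),[20,26),[18,24); WM=22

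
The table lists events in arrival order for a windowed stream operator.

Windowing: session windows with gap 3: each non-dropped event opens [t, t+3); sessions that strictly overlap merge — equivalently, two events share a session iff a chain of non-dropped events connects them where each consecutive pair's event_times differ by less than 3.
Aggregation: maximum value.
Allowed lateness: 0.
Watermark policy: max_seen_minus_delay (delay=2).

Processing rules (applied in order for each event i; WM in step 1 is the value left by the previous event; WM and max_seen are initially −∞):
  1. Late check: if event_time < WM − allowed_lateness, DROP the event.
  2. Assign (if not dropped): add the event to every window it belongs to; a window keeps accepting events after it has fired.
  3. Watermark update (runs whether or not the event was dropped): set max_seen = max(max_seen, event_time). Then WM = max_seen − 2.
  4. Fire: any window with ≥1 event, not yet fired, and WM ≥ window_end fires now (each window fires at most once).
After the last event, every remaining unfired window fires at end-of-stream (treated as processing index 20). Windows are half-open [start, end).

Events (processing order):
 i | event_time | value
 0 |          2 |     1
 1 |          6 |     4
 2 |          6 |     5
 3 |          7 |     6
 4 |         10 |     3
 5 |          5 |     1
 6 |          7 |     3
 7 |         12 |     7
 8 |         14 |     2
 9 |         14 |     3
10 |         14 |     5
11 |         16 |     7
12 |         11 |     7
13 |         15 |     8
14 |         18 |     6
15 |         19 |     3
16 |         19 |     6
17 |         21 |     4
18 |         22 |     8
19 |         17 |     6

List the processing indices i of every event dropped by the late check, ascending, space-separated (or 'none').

5 6 12 19

i=0 t=2 v=1: → [2,5); WM=0
i=1 t=6 v=4: → [6,9); WM=4
i=2 t=6 v=5: → [6,9); WM=4
i=3 t=7 v=6: → [6,10); WM=5
i=4 t=10 v=3: → [10,13); WM=8
i=5 t=5 v=1: DROP (t<8-0); WM=8
i=6 t=7 v=3: DROP (t<8-0); WM=8
i=7 t=12 v=7: → [10,15); WM=10
i=8 t=14 v=2: → [10,17); WM=12
i=9 t=14 v=3: → [10,17); WM=12
i=10 t=14 v=5: → [10,17); WM=12
i=11 t=16 v=7: → [10,19); WM=14
i=12 t=11 v=7: DROP (t<14-0); WM=14
i=13 t=15 v=8: → [10,19); WM=14
i=14 t=18 v=6: → [10,21); WM=16
i=15 t=19 v=3: → [10,22); WM=17
i=16 t=19 v=6: → [10,22); WM=17
i=17 t=21 v=4: → [10,24); WM=19
i=18 t=22 v=8: → [10,25); WM=20
i=19 t=17 v=6: DROP (t<20-0); WM=20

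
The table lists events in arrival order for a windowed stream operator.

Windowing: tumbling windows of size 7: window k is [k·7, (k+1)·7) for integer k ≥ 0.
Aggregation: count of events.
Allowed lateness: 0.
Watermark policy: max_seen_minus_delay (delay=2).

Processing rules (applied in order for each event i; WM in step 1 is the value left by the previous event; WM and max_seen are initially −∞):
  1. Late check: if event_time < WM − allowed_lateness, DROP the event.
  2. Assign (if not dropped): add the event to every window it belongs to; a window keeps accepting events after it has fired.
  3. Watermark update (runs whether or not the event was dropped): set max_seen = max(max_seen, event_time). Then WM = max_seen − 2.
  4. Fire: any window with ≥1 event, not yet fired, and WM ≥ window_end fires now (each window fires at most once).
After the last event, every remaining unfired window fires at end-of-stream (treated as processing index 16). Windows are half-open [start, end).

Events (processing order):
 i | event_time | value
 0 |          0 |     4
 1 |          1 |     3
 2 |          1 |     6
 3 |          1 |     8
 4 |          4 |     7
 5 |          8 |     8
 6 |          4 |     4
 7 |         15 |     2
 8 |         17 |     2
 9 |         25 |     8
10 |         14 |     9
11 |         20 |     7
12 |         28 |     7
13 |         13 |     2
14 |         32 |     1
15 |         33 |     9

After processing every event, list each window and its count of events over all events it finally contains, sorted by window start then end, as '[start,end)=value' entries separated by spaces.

[0,7)=5 [7,14)=1 [14,21)=2 [21,28)=1 [28,35)=3

i=0 t=0 v=4: → [0,7); WM=-2
i=1 t=1 v=3: → [0,7); WM=-1
i=2 t=1 v=6: → [0,7); WM=-1
i=3 t=1 v=8: → [0,7); WM=-1
i=4 t=4 v=7: → [0,7); WM=2
i=5 t=8 v=8: → [7,14); WM=6
i=6 t=4 v=4: DROP (t<6-0); WM=6
i=7 t=15 v=2: → [14,21); WM=13; [0,7) fires=5
i=8 t=17 v=2: → [14,21); WM=15; [7,14) fires=1
i=9 t=25 v=8: → [21,28); WM=23; [14,21) fires=2
i=10 t=14 v=9: DROP (t<23-0); WM=23
i=11 t=20 v=7: DROP (t<23-0); WM=23
i=12 t=28 v=7: → [28,35); WM=26
i=13 t=13 v=2: DROP (t<26-0); WM=26
i=14 t=32 v=1: → [28,35); WM=30; [21,28) fires=1
i=15 t=33 v=9: → [28,35); WM=31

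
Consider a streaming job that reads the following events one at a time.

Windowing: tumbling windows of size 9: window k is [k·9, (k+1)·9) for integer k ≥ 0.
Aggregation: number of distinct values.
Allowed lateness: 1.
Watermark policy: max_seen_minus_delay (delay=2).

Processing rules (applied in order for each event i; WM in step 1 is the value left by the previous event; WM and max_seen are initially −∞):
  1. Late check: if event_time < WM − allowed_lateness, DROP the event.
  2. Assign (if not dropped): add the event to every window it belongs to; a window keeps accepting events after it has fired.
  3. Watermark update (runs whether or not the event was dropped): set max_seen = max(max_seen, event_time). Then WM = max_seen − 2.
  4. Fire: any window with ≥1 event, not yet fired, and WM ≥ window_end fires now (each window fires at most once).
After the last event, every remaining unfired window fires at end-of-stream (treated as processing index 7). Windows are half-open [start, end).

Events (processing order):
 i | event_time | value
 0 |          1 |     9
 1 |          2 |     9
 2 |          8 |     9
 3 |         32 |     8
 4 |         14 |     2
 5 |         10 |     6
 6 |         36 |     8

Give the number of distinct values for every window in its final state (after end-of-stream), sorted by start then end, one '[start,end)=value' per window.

i=0 t=1 v=9: → [0,9); WM=-1
i=1 t=2 v=9: → [0,9); WM=0
i=2 t=8 v=9: → [0,9); WM=6
i=3 t=32 v=8: → [27,36); WM=30; [0,9) fires=1
i=4 t=14 v=2: DROP (t<30-1); WM=30
i=5 t=10 v=6: DROP (t<30-1); WM=30
i=6 t=36 v=8: → [36,45); WM=34

[0,9)=1 [27,36)=1 [36,45)=1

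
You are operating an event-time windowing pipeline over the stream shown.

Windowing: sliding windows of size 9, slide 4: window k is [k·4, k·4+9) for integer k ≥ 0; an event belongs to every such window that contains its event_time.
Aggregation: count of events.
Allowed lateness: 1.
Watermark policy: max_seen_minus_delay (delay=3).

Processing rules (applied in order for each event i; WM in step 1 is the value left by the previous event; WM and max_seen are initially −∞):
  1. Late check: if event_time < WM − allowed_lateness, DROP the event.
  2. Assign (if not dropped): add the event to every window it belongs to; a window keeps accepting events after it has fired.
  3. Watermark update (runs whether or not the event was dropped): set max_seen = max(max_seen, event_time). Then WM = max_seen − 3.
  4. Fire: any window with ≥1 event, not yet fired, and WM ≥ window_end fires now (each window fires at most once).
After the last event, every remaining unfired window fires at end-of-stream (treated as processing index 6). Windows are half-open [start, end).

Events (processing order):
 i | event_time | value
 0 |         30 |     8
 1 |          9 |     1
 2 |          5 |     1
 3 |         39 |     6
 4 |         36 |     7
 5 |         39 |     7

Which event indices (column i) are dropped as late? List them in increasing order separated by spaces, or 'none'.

i=0 t=30 v=8: → [28,37),[24,33); WM=27
i=1 t=9 v=1: DROP (t<27-1); WM=27
i=2 t=5 v=1: DROP (t<27-1); WM=27
i=3 t=39 v=6: → [36,45),[32,41); WM=36; [24,33) fires=1
i=4 t=36 v=7: → [36,45),[32,41),[28,37); WM=36
i=5 t=39 v=7: → [36,45),[32,41); WM=36

1 2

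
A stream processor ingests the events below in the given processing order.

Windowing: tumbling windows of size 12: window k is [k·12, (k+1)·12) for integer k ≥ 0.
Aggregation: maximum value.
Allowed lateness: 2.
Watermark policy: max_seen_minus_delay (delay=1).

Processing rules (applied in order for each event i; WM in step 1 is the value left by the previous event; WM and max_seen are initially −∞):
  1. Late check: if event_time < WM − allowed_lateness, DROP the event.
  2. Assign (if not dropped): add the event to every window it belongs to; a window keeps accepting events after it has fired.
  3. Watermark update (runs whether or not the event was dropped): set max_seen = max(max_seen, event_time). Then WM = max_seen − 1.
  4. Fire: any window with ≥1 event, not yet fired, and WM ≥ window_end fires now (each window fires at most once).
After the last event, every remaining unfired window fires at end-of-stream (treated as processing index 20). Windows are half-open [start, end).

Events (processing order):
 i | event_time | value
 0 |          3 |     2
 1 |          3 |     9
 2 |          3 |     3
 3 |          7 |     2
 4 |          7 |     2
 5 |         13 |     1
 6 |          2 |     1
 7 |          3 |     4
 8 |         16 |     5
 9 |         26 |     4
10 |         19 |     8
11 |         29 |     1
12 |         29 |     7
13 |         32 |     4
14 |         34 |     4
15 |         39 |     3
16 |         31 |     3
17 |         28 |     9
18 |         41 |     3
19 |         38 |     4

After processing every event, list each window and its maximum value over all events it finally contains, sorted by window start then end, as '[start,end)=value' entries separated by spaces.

i=0 t=3 v=2: → [0,12); WM=2
i=1 t=3 v=9: → [0,12); WM=2
i=2 t=3 v=3: → [0,12); WM=2
i=3 t=7 v=2: → [0,12); WM=6
i=4 t=7 v=2: → [0,12); WM=6
i=5 t=13 v=1: → [12,24); WM=12; [0,12) fires=9
i=6 t=2 v=1: DROP (t<12-2); WM=12
i=7 t=3 v=4: DROP (t<12-2); WM=12
i=8 t=16 v=5: → [12,24); WM=15
i=9 t=26 v=4: → [24,36); WM=25; [12,24) fires=5
i=10 t=19 v=8: DROP (t<25-2); WM=25
i=11 t=29 v=1: → [24,36); WM=28
i=12 t=29 v=7: → [24,36); WM=28
i=13 t=32 v=4: → [24,36); WM=31
i=14 t=34 v=4: → [24,36); WM=33
i=15 t=39 v=3: → [36,48); WM=38; [24,36) fires=7
i=16 t=31 v=3: DROP (t<38-2); WM=38
i=17 t=28 v=9: DROP (t<38-2); WM=38
i=18 t=41 v=3: → [36,48); WM=40
i=19 t=38 v=4: → [36,48); WM=40

[0,12)=9 [12,24)=5 [24,36)=7 [36,48)=4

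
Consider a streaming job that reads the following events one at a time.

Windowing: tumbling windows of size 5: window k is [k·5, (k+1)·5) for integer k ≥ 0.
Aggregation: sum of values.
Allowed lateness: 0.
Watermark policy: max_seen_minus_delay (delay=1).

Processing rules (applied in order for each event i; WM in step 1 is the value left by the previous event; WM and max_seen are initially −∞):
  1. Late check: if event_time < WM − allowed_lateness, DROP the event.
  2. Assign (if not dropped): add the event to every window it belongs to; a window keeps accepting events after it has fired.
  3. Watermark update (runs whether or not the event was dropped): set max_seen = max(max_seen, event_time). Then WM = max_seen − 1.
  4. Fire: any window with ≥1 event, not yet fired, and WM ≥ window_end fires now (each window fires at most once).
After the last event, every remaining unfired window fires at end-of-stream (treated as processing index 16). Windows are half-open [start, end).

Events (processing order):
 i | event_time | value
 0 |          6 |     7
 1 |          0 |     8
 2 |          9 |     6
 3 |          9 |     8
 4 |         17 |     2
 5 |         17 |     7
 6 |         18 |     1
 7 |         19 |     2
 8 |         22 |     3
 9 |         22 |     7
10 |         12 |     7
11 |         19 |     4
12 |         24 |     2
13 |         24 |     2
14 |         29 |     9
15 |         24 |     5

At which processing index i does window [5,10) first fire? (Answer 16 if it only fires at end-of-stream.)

4

i=0 t=6 v=7: → [5,10); WM=5
i=1 t=0 v=8: DROP (t<5-0); WM=5
i=2 t=9 v=6: → [5,10); WM=8
i=3 t=9 v=8: → [5,10); WM=8
i=4 t=17 v=2: → [15,20); WM=16; [5,10) fires=21
i=5 t=17 v=7: → [15,20); WM=16
i=6 t=18 v=1: → [15,20); WM=17
i=7 t=19 v=2: → [15,20); WM=18
i=8 t=22 v=3: → [20,25); WM=21; [15,20) fires=12
i=9 t=22 v=7: → [20,25); WM=21
i=10 t=12 v=7: DROP (t<21-0); WM=21
i=11 t=19 v=4: DROP (t<21-0); WM=21
i=12 t=24 v=2: → [20,25); WM=23
i=13 t=24 v=2: → [20,25); WM=23
i=14 t=29 v=9: → [25,30); WM=28; [20,25) fires=14
i=15 t=24 v=5: DROP (t<28-0); WM=28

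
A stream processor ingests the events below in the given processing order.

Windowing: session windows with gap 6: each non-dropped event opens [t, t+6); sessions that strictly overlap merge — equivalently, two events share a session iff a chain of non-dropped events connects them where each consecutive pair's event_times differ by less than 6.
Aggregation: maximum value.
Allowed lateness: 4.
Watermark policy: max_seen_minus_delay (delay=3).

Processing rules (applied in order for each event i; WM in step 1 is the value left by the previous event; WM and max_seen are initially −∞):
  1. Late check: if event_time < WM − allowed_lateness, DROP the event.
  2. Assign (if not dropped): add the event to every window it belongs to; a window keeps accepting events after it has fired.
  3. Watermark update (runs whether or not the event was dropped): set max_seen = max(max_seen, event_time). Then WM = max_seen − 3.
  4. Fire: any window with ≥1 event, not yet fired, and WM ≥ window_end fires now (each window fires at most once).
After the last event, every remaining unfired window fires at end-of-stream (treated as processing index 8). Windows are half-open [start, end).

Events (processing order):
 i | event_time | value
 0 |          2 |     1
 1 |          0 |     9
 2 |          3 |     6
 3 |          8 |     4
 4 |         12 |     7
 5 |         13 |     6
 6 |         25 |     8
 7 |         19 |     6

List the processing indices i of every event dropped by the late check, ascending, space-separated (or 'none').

none

i=0 t=2 v=1: → [2,8); WM=-1
i=1 t=0 v=9: → [0,8); WM=-1
i=2 t=3 v=6: → [0,9); WM=0
i=3 t=8 v=4: → [0,14); WM=5
i=4 t=12 v=7: → [0,18); WM=9
i=5 t=13 v=6: → [0,19); WM=10
i=6 t=25 v=8: → [25,31); WM=22
i=7 t=19 v=6: → [19,25); WM=22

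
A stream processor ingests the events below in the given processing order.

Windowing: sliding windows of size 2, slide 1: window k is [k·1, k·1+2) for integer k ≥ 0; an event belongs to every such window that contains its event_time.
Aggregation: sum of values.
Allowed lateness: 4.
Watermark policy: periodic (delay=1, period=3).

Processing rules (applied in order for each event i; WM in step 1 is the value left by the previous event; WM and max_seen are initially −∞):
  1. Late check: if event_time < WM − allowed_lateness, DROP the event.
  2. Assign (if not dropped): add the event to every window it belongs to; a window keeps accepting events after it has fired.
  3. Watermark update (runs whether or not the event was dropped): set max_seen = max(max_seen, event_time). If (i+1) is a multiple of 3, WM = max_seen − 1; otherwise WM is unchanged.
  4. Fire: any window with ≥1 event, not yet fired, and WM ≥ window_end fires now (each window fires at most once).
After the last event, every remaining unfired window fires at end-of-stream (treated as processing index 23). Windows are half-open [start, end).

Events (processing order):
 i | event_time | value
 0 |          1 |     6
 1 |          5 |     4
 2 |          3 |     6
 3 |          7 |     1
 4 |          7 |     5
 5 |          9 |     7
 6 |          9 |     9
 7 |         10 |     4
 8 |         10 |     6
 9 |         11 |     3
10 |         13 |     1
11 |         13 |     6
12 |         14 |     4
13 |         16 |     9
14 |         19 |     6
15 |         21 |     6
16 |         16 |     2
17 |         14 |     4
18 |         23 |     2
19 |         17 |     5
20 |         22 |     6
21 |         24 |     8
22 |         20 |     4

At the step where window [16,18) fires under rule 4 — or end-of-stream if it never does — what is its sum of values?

9

i=0 t=1 v=6: → [1,3),[0,2); WM=−∞
i=1 t=5 v=4: → [5,7),[4,6); WM=−∞
i=2 t=3 v=6: → [3,5),[2,4); WM=4; [0,2) fires=6 [1,3) fires=6 [2,4) fires=6
i=3 t=7 v=1: → [7,9),[6,8); WM=4
i=4 t=7 v=5: → [7,9),[6,8); WM=4
i=5 t=9 v=7: → [9,11),[8,10); WM=8; [3,5) fires=6 [4,6) fires=4 [5,7) fires=4 [6,8) fires=6
i=6 t=9 v=9: → [9,11),[8,10); WM=8
i=7 t=10 v=4: → [10,12),[9,11); WM=8
i=8 t=10 v=6: → [10,12),[9,11); WM=9; [7,9) fires=6
i=9 t=11 v=3: → [11,13),[10,12); WM=9
i=10 t=13 v=1: → [13,15),[12,14); WM=9
i=11 t=13 v=6: → [13,15),[12,14); WM=12; [8,10) fires=16 [9,11) fires=26 [10,12) fires=13
i=12 t=14 v=4: → [14,16),[13,15); WM=12
i=13 t=16 v=9: → [16,18),[15,17); WM=12
i=14 t=19 v=6: → [19,21),[18,20); WM=18; [11,13) fires=3 [12,14) fires=7 [13,15) fires=11 [14,16) fires=4 [15,17) fires=9 [16,18) fires=9
i=15 t=21 v=6: → [21,23),[20,22); WM=18
i=16 t=16 v=2: → [16,18),[15,17); WM=18
i=17 t=14 v=4: → [14,16),[13,15); WM=20; [18,20) fires=6
i=18 t=23 v=2: → [23,25),[22,24); WM=20
i=19 t=17 v=5: → [17,19),[16,18); WM=20; [17,19) fires=5
i=20 t=22 v=6: → [22,24),[21,23); WM=22; [19,21) fires=6 [20,22) fires=6
i=21 t=24 v=8: → [24,26),[23,25); WM=22
i=22 t=20 v=4: → [20,22),[19,21); WM=22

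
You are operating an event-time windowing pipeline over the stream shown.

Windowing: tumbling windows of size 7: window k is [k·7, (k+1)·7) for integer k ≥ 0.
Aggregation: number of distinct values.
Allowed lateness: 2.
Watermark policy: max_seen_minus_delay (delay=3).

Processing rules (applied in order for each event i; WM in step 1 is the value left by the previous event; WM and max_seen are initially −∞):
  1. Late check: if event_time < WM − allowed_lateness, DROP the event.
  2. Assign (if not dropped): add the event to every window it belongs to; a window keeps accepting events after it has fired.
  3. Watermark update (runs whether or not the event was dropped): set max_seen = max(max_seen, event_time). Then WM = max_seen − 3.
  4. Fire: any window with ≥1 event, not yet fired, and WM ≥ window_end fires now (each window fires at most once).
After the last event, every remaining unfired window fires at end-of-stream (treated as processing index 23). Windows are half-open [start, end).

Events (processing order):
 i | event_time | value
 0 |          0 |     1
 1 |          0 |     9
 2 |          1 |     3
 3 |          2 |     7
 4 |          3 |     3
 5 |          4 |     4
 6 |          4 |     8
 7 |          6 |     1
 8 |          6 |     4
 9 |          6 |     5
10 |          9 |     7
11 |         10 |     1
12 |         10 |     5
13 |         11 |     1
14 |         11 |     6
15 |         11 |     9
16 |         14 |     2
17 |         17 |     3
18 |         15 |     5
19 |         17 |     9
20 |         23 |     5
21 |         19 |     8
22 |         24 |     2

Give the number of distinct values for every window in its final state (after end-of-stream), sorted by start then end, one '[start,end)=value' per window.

[0,7)=7 [7,14)=5 [14,21)=5 [21,28)=2

i=0 t=0 v=1: → [0,7); WM=-3
i=1 t=0 v=9: → [0,7); WM=-3
i=2 t=1 v=3: → [0,7); WM=-2
i=3 t=2 v=7: → [0,7); WM=-1
i=4 t=3 v=3: → [0,7); WM=0
i=5 t=4 v=4: → [0,7); WM=1
i=6 t=4 v=8: → [0,7); WM=1
i=7 t=6 v=1: → [0,7); WM=3
i=8 t=6 v=4: → [0,7); WM=3
i=9 t=6 v=5: → [0,7); WM=3
i=10 t=9 v=7: → [7,14); WM=6
i=11 t=10 v=1: → [7,14); WM=7; [0,7) fires=7
i=12 t=10 v=5: → [7,14); WM=7
i=13 t=11 v=1: → [7,14); WM=8
i=14 t=11 v=6: → [7,14); WM=8
i=15 t=11 v=9: → [7,14); WM=8
i=16 t=14 v=2: → [14,21); WM=11
i=17 t=17 v=3: → [14,21); WM=14; [7,14) fires=5
i=18 t=15 v=5: → [14,21); WM=14
i=19 t=17 v=9: → [14,21); WM=14
i=20 t=23 v=5: → [21,28); WM=20
i=21 t=19 v=8: → [14,21); WM=20
i=22 t=24 v=2: → [21,28); WM=21; [14,21) fires=5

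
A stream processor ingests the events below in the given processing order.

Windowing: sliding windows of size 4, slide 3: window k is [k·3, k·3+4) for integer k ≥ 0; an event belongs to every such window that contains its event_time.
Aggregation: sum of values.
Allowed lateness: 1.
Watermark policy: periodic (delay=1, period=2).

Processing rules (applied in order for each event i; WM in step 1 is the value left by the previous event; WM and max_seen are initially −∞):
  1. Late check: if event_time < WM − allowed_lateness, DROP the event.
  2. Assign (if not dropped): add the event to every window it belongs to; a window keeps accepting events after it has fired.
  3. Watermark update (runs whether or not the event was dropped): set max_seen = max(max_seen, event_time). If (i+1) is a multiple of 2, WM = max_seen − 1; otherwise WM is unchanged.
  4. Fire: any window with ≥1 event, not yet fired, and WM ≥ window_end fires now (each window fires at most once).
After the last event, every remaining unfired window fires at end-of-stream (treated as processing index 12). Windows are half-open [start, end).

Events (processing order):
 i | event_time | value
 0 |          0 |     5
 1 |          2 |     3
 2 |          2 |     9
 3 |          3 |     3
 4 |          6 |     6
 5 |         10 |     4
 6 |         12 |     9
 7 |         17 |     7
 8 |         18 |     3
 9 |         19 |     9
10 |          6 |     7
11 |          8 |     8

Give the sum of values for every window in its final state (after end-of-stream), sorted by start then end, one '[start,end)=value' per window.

[0,4)=20 [3,7)=9 [6,10)=6 [9,13)=13 [12,16)=9 [15,19)=10 [18,22)=12

i=0 t=0 v=5: → [0,4); WM=−∞
i=1 t=2 v=3: → [0,4); WM=1
i=2 t=2 v=9: → [0,4); WM=1
i=3 t=3 v=3: → [3,7),[0,4); WM=2
i=4 t=6 v=6: → [6,10),[3,7); WM=2
i=5 t=10 v=4: → [9,13); WM=9; [0,4) fires=20 [3,7) fires=9
i=6 t=12 v=9: → [12,16),[9,13); WM=9
i=7 t=17 v=7: → [15,19); WM=16; [6,10) fires=6 [9,13) fires=13 [12,16) fires=9
i=8 t=18 v=3: → [18,22),[15,19); WM=16
i=9 t=19 v=9: → [18,22); WM=18
i=10 t=6 v=7: DROP (t<18-1); WM=18
i=11 t=8 v=8: DROP (t<18-1); WM=18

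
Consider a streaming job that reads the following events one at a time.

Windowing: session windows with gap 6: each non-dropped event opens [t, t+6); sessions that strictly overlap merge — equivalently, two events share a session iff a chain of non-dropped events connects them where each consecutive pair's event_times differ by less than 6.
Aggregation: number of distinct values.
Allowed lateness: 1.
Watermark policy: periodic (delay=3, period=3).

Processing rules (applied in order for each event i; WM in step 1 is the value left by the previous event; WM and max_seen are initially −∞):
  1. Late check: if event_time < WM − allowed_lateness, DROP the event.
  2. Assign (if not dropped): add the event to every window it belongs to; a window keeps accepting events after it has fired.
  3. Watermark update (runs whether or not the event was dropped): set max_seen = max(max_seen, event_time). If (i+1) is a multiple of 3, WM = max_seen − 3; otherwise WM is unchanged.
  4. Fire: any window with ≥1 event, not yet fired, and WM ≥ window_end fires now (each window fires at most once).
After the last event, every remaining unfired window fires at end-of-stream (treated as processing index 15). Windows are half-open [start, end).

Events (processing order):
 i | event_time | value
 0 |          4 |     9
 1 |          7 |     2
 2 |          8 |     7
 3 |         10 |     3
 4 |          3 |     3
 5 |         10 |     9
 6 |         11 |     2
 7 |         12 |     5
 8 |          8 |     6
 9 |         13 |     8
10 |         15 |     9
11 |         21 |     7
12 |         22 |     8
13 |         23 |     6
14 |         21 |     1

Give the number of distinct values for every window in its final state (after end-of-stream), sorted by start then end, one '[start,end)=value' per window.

i=0 t=4 v=9: → [4,10); WM=−∞
i=1 t=7 v=2: → [4,13); WM=−∞
i=2 t=8 v=7: → [4,14); WM=5
i=3 t=10 v=3: → [4,16); WM=5
i=4 t=3 v=3: DROP (t<5-1); WM=5
i=5 t=10 v=9: → [4,16); WM=7
i=6 t=11 v=2: → [4,17); WM=7
i=7 t=12 v=5: → [4,18); WM=7
i=8 t=8 v=6: → [4,18); WM=9
i=9 t=13 v=8: → [4,19); WM=9
i=10 t=15 v=9: → [4,21); WM=9
i=11 t=21 v=7: → [21,27); WM=18
i=12 t=22 v=8: → [21,28); WM=18
i=13 t=23 v=6: → [21,29); WM=18
i=14 t=21 v=1: → [21,29); WM=20

[4,21)=7 [21,29)=4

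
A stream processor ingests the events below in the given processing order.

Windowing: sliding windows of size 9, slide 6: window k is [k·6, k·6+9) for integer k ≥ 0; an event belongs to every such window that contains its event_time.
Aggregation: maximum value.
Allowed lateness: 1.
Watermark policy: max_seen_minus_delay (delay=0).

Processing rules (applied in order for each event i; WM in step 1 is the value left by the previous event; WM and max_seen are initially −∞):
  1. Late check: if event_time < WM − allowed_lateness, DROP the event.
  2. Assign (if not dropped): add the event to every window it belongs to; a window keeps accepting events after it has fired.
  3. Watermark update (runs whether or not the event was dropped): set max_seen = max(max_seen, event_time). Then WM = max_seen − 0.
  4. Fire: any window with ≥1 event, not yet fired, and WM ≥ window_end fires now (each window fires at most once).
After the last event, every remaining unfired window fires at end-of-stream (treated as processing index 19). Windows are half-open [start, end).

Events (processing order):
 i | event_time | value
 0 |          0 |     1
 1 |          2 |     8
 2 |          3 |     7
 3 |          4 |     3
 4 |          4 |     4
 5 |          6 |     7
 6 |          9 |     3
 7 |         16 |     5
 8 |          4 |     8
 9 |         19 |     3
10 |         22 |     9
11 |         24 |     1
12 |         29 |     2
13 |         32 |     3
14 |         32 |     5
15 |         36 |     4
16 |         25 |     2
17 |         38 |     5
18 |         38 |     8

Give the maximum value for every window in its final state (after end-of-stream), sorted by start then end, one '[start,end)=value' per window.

i=0 t=0 v=1: → [0,9); WM=0
i=1 t=2 v=8: → [0,9); WM=2
i=2 t=3 v=7: → [0,9); WM=3
i=3 t=4 v=3: → [0,9); WM=4
i=4 t=4 v=4: → [0,9); WM=4
i=5 t=6 v=7: → [6,15),[0,9); WM=6
i=6 t=9 v=3: → [6,15); WM=9; [0,9) fires=8
i=7 t=16 v=5: → [12,21); WM=16; [6,15) fires=7
i=8 t=4 v=8: DROP (t<16-1); WM=16
i=9 t=19 v=3: → [18,27),[12,21); WM=19
i=10 t=22 v=9: → [18,27); WM=22; [12,21) fires=5
i=11 t=24 v=1: → [24,33),[18,27); WM=24
i=12 t=29 v=2: → [24,33); WM=29; [18,27) fires=9
i=13 t=32 v=3: → [30,39),[24,33); WM=32
i=14 t=32 v=5: → [30,39),[24,33); WM=32
i=15 t=36 v=4: → [36,45),[30,39); WM=36; [24,33) fires=5
i=16 t=25 v=2: DROP (t<36-1); WM=36
i=17 t=38 v=5: → [36,45),[30,39); WM=38
i=18 t=38 v=8: → [36,45),[30,39); WM=38

[0,9)=8 [6,15)=7 [12,21)=5 [18,27)=9 [24,33)=5 [30,39)=8 [36,45)=8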